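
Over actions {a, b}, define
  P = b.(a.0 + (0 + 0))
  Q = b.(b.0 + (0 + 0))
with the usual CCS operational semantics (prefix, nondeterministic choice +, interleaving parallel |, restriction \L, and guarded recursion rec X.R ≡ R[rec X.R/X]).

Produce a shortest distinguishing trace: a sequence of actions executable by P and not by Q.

LTS(P): 3 reachable states
  m0 = b.(a.0 + (0 + 0)) ⊢ ··b··> m1
  m1 = a.0 + (0 + 0) ⊢ ··a··> m2
  m2 = 0 ⊢ stopped
LTS(Q): 3 reachable states
  n0 = b.(b.0 + (0 + 0)) ⊢ ··b··> n1
  n1 = b.0 + (0 + 0) ⊢ ··b··> n2
  n2 = 0 ⊢ stopped
Run σ = ⟨ba⟩ on P: start {m0}
  [1] b ⇒ {m1}
  [2] a ⇒ {m2}
  ✓ P
Run σ = ⟨ba⟩ on Q: start {n0}
  [1] b ⇒ {n1}
  [2] a ⇒ no successor for Q

ba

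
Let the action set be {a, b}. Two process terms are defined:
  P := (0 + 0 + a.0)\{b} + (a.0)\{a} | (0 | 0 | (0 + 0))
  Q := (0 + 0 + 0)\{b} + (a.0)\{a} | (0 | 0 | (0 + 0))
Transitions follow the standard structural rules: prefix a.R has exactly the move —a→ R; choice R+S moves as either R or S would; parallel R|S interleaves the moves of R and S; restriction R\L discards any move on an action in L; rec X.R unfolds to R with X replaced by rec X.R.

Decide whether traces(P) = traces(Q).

traces(P) ≠ traces(Q) — witness ⟨a⟩

Reachable graph of P (2 states):
  s0 = (0 + 0 + a.0)\{b} + (a.0)\{a} | (0 | 0 | (0 + 0)) :: ··a··> s1
  s1 = 0\{b} :: (no moves)
Reachable graph of Q (1 states):
  t0 = (0 + 0 + 0)\{b} + (a.0)\{a} | (0 | 0 | (0 + 0)) :: (no moves)
Run σ = ⟨a⟩ on P: start {s0}
  after a @ step 1: {s1}
  — P admits the full trace.
Run σ = ⟨a⟩ on Q: start {t0}
  after a @ step 1: ∅  — Q cannot continue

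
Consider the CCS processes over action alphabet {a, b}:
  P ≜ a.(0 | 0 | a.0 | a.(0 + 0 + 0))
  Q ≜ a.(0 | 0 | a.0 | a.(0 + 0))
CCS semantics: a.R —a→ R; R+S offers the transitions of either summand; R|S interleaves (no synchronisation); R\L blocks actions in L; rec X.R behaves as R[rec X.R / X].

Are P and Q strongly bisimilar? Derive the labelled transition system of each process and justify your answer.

bisimilar

Reachable graph of P (5 states):
  u0 = a.(0 | 0 | a.0 | a.(0 + 0 + 0)) :: ··a··> u1
  u1 = 0 | 0 | a.0 | a.(0 + 0 + 0) :: ··a··> u2, ··a··> u3
  u2 = 0 | 0 | 0 | a.(0 + 0 + 0) :: ··a··> u4
  u3 = 0 | 0 | a.0 | (0 + 0 + 0) :: ··a··> u4
  u4 = 0 | 0 | 0 | (0 + 0 + 0) :: ∅
Reachable graph of Q (5 states):
  v0 = a.(0 | 0 | a.0 | a.(0 + 0)) :: ··a··> v1
  v1 = 0 | 0 | a.0 | a.(0 + 0) :: ··a··> v2, ··a··> v3
  v2 = 0 | 0 | 0 | a.(0 + 0) :: ··a··> v4
  v3 = 0 | 0 | a.0 | (0 + 0) :: ··a··> v4
  v4 = 0 | 0 | 0 | (0 + 0) :: ∅
Coarsest stable partition (strong bisimilarity classes):
  B0 = {u0, v0}
  B1 = {u1, v1}
  B2 = {u2, u3, v2, v3}
  B3 = {u4, v4}
u0 ∈ B0, v0 ∈ B0 → same block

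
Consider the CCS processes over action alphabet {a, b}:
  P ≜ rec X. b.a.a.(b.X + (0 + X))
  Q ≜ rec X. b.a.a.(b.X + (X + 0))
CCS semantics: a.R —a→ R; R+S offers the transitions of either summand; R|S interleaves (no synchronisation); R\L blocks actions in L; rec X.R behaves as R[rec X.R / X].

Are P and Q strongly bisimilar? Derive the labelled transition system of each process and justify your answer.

LTS(P): 4 reachable states
  s0 = rec X. b.a.a.(b.X + (0 + X)) ⊢ =b=> s1
  s1 = a.a.(b.(rec X. b.a.a.(b.X + (0 + X))) + (0 + (rec X. b.a.a.(b.X + (0 + X))))) ⊢ =a=> s2
  s2 = a.(b.(rec X. b.a.a.(b.X + (0 + X))) + (0 + (rec X. b.a.a.(b.X + (0 + X))))) ⊢ =a=> s3
  s3 = b.(rec X. b.a.a.(b.X + (0 + X))) + (0 + (rec X. b.a.a.(b.X + (0 + X)))) ⊢ =b=> s0, =b=> s1
LTS(Q): 4 reachable states
  t0 = rec X. b.a.a.(b.X + (X + 0)) ⊢ =b=> t1
  t1 = a.a.(b.(rec X. b.a.a.(b.X + (X + 0))) + ((rec X. b.a.a.(b.X + (X + 0))) + 0)) ⊢ =a=> t2
  t2 = a.(b.(rec X. b.a.a.(b.X + (X + 0))) + ((rec X. b.a.a.(b.X + (X + 0))) + 0)) ⊢ =a=> t3
  t3 = b.(rec X. b.a.a.(b.X + (X + 0))) + ((rec X. b.a.a.(b.X + (X + 0))) + 0) ⊢ =b=> t0, =b=> t1
Bisimilarity quotient blocks:
  B0 = {s0, t0}
  B1 = {s1, t1}
  B2 = {s2, t2}
  B3 = {s3, t3}
s0 ∈ B0, t0 ∈ B0 → same block

P ~ Q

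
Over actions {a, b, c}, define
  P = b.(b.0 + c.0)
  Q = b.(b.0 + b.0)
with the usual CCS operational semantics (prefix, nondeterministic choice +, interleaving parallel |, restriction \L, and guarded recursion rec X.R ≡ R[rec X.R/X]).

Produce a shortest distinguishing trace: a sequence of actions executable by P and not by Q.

bc

Reachable graph of P (3 states):
  u0 = b.(b.0 + c.0) :: =b=> u1
  u1 = b.0 + c.0 :: =b=> u2, =c=> u2
  u2 = 0 :: (no moves)
Reachable graph of Q (3 states):
  v0 = b.(b.0 + b.0) :: =b=> v1
  v1 = b.0 + b.0 :: =b=> v2
  v2 = 0 :: (no moves)
Executing bc from P (initial set {u0}):
  [1] b ⇒ {u1}
  [2] c ⇒ {u2}
  — P admits the full trace.
Executing bc from Q (initial set {v0}):
  [1] b ⇒ {v1}
  [2] c ⇒ no successor for Q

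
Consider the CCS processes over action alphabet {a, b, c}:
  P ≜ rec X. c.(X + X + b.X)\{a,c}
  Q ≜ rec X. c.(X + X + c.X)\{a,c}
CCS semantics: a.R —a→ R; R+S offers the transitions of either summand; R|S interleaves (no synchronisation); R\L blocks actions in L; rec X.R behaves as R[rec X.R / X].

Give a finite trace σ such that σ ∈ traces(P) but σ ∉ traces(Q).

P's transition system — 3 states:
  u0 = rec X. c.(X + X + b.X)\{a,c} | --c--▸ u1
  u1 = ((rec X. c.(X + X + b.X)\{a,c}) + (rec X. c.(X + X + b.X)\{a,c}) + b.(rec X. c.(X + X + b.X)\{a,c}))\{a,c} | --b--▸ u2
  u2 = (rec X. c.(X + X + b.X)\{a,c})\{a,c} | stopped
Q's transition system — 2 states:
  v0 = rec X. c.(X + X + c.X)\{a,c} | --c--▸ v1
  v1 = ((rec X. c.(X + X + c.X)\{a,c}) + (rec X. c.(X + X + c.X)\{a,c}) + c.(rec X. c.(X + X + c.X)\{a,c}))\{a,c} | stopped
Executing cb from P (initial set {u0}):
  [1] c ⇒ {u1}
  [2] b ⇒ {u2}
  — P admits the full trace.
Executing cb from Q (initial set {v0}):
  [1] c ⇒ {v1}
  [2] b ⇒ ∅  — Q cannot continue

cb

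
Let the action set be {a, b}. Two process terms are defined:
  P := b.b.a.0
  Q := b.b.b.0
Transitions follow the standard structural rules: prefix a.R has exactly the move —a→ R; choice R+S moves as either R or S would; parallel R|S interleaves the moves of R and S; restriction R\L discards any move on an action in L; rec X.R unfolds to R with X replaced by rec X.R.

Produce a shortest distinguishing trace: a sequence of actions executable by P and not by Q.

P's transition system — 4 states:
  s0 = b.b.a.0 ⊢ -b-> s1
  s1 = b.a.0 ⊢ -b-> s2
  s2 = a.0 ⊢ -a-> s3
  s3 = 0 ⊢ ∅
Q's transition system — 4 states:
  t0 = b.b.b.0 ⊢ -b-> t1
  t1 = b.b.0 ⊢ -b-> t2
  t2 = b.0 ⊢ -b-> t3
  t3 = 0 ⊢ ∅
Executing bba from P (initial set {s0}):
  step 1 (b): {s1}
  step 2 (b): {s2}
  step 3 (a): {s3}
  — P admits the full trace.
Executing bba from Q (initial set {t0}):
  step 1 (b): {t1}
  step 2 (b): {t2}
  step 3 (a): no successor for Q

bba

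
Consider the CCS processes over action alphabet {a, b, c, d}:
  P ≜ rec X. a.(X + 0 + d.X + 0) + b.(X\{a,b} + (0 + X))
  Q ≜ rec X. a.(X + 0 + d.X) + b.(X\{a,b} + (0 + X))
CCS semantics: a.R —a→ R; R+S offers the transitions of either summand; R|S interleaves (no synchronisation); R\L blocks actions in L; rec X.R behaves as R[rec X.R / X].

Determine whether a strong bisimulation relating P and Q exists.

P ~ Q

LTS(P): 3 reachable states
  p0 = rec X. a.(X + 0 + d.X + 0) + b.(X\{a,b} + (0 + X)) ⊢ --a--▸ p1, --b--▸ p2
  p1 = (rec X. a.(X + 0 + d.X + 0) + b.(X\{a,b} + (0 + X))) + 0 + d.(rec X. a.(X + 0 + d.X + 0) + b.(X\{a,b} + (0 + X))) + 0 ⊢ --a--▸ p1, --b--▸ p2, --d--▸ p0
  p2 = (rec X. a.(X + 0 + d.X + 0) + b.(X\{a,b} + (0 + X)))\{a,b} + (0 + (rec X. a.(X + 0 + d.X + 0) + b.(X\{a,b} + (0 + X)))) ⊢ --a--▸ p1, --b--▸ p2
LTS(Q): 3 reachable states
  q0 = rec X. a.(X + 0 + d.X) + b.(X\{a,b} + (0 + X)) ⊢ --a--▸ q1, --b--▸ q2
  q1 = (rec X. a.(X + 0 + d.X) + b.(X\{a,b} + (0 + X))) + 0 + d.(rec X. a.(X + 0 + d.X) + b.(X\{a,b} + (0 + X))) ⊢ --a--▸ q1, --b--▸ q2, --d--▸ q0
  q2 = (rec X. a.(X + 0 + d.X) + b.(X\{a,b} + (0 + X)))\{a,b} + (0 + (rec X. a.(X + 0 + d.X) + b.(X\{a,b} + (0 + X)))) ⊢ --a--▸ q1, --b--▸ q2
Coarsest stable partition (strong bisimilarity classes):
  B0 = {p0, p2, q0, q2}
  B1 = {p1, q1}
p0 ∈ B0, q0 ∈ B0 → same block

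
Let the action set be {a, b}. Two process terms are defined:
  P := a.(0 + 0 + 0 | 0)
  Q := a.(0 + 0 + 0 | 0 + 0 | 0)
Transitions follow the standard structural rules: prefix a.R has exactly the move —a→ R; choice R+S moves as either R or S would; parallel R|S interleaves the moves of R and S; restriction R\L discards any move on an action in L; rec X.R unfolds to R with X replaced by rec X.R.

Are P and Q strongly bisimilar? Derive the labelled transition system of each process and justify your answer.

YES

P's transition system — 2 states:
  s0 = a.(0 + 0 + 0 | 0) :: -a-> s1
  s1 = 0 + 0 + 0 | 0 :: stopped
Q's transition system — 2 states:
  t0 = a.(0 + 0 + 0 | 0 + 0 | 0) :: -a-> t1
  t1 = 0 + 0 + 0 | 0 + 0 | 0 :: stopped
Partition-refinement fixed point:
  B0 = {s0, t0}
  B1 = {s1, t1}
s0 ∈ B0, t0 ∈ B0 → same block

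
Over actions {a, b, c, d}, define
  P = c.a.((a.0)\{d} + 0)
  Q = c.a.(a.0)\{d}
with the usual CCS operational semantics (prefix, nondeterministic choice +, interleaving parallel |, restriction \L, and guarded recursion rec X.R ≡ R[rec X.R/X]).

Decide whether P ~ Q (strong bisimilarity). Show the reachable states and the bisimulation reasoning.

bisimilar

P's transition system — 4 states:
  s0 = c.a.((a.0)\{d} + 0) has moves —c→ s1
  s1 = a.((a.0)\{d} + 0) has moves —a→ s2
  s2 = (a.0)\{d} + 0 has moves —a→ s3
  s3 = 0\{d} has moves stopped
Q's transition system — 4 states:
  t0 = c.a.(a.0)\{d} has moves —c→ t1
  t1 = a.(a.0)\{d} has moves —a→ t2
  t2 = (a.0)\{d} has moves —a→ t3
  t3 = 0\{d} has moves stopped
Bisimilarity quotient blocks:
  B0 = {s0, t0}
  B1 = {s1, t1}
  B2 = {s2, t2}
  B3 = {s3, t3}
s0 ∈ B0, t0 ∈ B0 → same block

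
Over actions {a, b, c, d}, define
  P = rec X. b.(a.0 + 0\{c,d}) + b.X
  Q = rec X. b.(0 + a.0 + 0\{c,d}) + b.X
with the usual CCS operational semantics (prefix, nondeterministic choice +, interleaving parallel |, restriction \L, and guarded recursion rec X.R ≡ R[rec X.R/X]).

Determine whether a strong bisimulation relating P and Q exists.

Reachable graph of P (3 states):
  p0 = rec X. b.(a.0 + 0\{c,d}) + b.X | -b-> p0, -b-> p1
  p1 = a.0 + 0\{c,d} | -a-> p2
  p2 = 0 | stopped
Reachable graph of Q (3 states):
  q0 = rec X. b.(0 + a.0 + 0\{c,d}) + b.X | -b-> q0, -b-> q1
  q1 = 0 + a.0 + 0\{c,d} | -a-> q2
  q2 = 0 | stopped
Partition-refinement fixed point:
  B0 = {p0, q0}
  B1 = {p1, q1}
  B2 = {p2, q2}
p0 ∈ B0, q0 ∈ B0 → same block

P ~ Q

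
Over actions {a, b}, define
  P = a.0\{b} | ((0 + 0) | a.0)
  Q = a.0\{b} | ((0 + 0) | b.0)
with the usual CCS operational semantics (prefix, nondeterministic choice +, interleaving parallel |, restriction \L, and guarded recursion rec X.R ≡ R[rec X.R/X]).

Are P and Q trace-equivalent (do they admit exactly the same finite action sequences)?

traces(P) ≠ traces(Q) — witness ⟨aa⟩

Reachable graph of P (4 states):
  u0 = a.0\{b} | ((0 + 0) | a.0) | —a→ u1, —a→ u2
  u1 = 0\{b} | ((0 + 0) | a.0) | —a→ u3
  u2 = a.0\{b} | ((0 + 0) | 0) | —a→ u3
  u3 = 0\{b} | ((0 + 0) | 0) | ∅
Reachable graph of Q (4 states):
  v0 = a.0\{b} | ((0 + 0) | b.0) | —a→ v1, —b→ v2
  v1 = 0\{b} | ((0 + 0) | b.0) | —b→ v3
  v2 = a.0\{b} | ((0 + 0) | 0) | —a→ v3
  v3 = 0\{b} | ((0 + 0) | 0) | ∅
Executing aa from P (initial set {u0}):
  [1] a ⇒ {u1, u2}
  [2] a ⇒ {u3}
  ✓ P
Executing aa from Q (initial set {v0}):
  [1] a ⇒ {v1}
  [2] a ⇒ ∅ (Q stuck)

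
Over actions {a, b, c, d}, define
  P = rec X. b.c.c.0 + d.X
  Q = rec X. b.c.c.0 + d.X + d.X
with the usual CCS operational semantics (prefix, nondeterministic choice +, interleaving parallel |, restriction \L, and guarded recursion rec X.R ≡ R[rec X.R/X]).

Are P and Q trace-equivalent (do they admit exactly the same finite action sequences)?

LTS(P): 4 reachable states
  p0 = rec X. b.c.c.0 + d.X | --b--▸ p1, --d--▸ p0
  p1 = c.c.0 | --c--▸ p2
  p2 = c.0 | --c--▸ p3
  p3 = 0 | deadlocked
LTS(Q): 4 reachable states
  q0 = rec X. b.c.c.0 + d.X + d.X | --b--▸ q1, --d--▸ q0
  q1 = c.c.0 | --c--▸ q2
  q2 = c.0 | --c--▸ q3
  q3 = 0 | deadlocked
Coarsest stable partition (strong bisimilarity classes):
  B0 = {p0, q0}
  B1 = {p1, q1}
  B2 = {p2, q2}
  B3 = {p3, q3}
p0 ∈ B0, q0 ∈ B0 → same block
Bisimilar ⇒ trace-equivalent.

traces(P) = traces(Q)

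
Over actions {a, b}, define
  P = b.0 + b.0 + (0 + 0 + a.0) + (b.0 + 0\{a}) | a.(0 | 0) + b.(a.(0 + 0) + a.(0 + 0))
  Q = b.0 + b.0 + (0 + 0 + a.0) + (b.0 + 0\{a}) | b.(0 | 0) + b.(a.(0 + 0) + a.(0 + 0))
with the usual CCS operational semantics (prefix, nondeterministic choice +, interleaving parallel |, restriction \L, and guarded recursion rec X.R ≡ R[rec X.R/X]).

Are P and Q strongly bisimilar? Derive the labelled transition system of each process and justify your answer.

P ≁ Q

Reachable graph of P (7 states):
  m0 = b.0 + b.0 + (0 + 0 + a.0) + (b.0 + 0\{a}) | a.(0 | 0) + b.(a.(0 + 0) + a.(0 + 0)) ⊢ -a-> m1, -a-> m2, -b-> m2, -b-> m3, -b-> m4
  m1 = (b.0 + 0\{a}) | (0 | 0) ⊢ -b-> m5
  m2 = 0 ⊢ (no moves)
  m3 = 0 | a.(0 | 0) ⊢ -a-> m5
  m4 = a.(0 + 0) + a.(0 + 0) ⊢ -a-> m6
  m5 = 0 | (0 | 0) ⊢ (no moves)
  m6 = 0 + 0 ⊢ (no moves)
Reachable graph of Q (7 states):
  n0 = b.0 + b.0 + (0 + 0 + a.0) + (b.0 + 0\{a}) | b.(0 | 0) + b.(a.(0 + 0) + a.(0 + 0)) ⊢ -a-> n1, -b-> n1, -b-> n2, -b-> n3, -b-> n4
  n1 = 0 ⊢ (no moves)
  n2 = (b.0 + 0\{a}) | (0 | 0) ⊢ -b-> n5
  n3 = 0 | b.(0 | 0) ⊢ -b-> n5
  n4 = a.(0 + 0) + a.(0 + 0) ⊢ -a-> n6
  n5 = 0 | (0 | 0) ⊢ (no moves)
  n6 = 0 + 0 ⊢ (no moves)
Coarsest stable partition (strong bisimilarity classes):
  B0 = {m0}
  B1 = {m2, m5, m6, n1, n5, n6}
  B2 = {m1, n2, n3}
  B3 = {m3, m4, n4}
  B4 = {n0}
m0 ∈ B0, n0 ∈ B4 → different blocks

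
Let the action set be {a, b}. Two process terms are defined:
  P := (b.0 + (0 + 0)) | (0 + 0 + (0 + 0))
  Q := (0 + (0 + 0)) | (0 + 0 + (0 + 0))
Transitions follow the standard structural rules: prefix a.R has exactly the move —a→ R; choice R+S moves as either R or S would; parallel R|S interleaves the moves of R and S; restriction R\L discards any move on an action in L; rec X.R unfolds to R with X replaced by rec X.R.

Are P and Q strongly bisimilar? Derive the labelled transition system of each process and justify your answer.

not bisimilar

LTS(P): 2 reachable states
  u0 = (b.0 + (0 + 0)) | (0 + 0 + (0 + 0)) → ··b··> u1
  u1 = 0 | (0 + 0 + (0 + 0)) → stopped
LTS(Q): 1 reachable states
  v0 = (0 + (0 + 0)) | (0 + 0 + (0 + 0)) → stopped
Partition-refinement fixed point:
  B0 = {u0}
  B1 = {u1, v0}
u0 ∈ B0, v0 ∈ B1 → different blocks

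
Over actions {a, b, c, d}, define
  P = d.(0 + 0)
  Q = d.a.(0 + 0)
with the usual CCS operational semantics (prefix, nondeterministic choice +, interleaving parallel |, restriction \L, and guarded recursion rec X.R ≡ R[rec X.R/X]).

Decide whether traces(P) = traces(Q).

Reachable graph of P (2 states):
  u0 = d.(0 + 0) ⊢ —d→ u1
  u1 = 0 + 0 ⊢ ∅
Reachable graph of Q (3 states):
  v0 = d.a.(0 + 0) ⊢ —d→ v1
  v1 = a.(0 + 0) ⊢ —a→ v2
  v2 = 0 + 0 ⊢ ∅
Run σ = ⟨da⟩ on Q: start {v0}
  [1] d ⇒ {v1}
  [2] a ⇒ {v2}
  ✓ Q
Run σ = ⟨da⟩ on P: start {u0}
  [1] d ⇒ {u1}
  [2] a ⇒ no successor for P

NO — witness ⟨da⟩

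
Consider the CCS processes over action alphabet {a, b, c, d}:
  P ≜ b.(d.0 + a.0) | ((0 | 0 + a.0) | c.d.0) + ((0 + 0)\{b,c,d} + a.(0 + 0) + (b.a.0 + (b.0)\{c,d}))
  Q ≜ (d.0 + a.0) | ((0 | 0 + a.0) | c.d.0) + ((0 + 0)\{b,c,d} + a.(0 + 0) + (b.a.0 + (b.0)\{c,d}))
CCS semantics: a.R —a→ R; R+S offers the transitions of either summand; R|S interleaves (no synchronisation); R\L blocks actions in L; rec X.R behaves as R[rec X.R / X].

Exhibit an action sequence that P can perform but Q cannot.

LTS(P): 22 reachable states
  u0 = b.(d.0 + a.0) | ((0 | 0 + a.0) | c.d.0) + ((0 + 0)\{b,c,d} + a.(0 + 0) + (b.a.0 + (b.0)\{c,d})) :: —a→ u1, —a→ u2, —b→ u3, —b→ u4, —b→ u5, —c→ u6
  u1 = 0 + 0 :: ∅
  u2 = b.(d.0 + a.0) | (0 | c.d.0) :: —b→ u7, —c→ u8
  u3 = (d.0 + a.0) | ((0 | 0 + a.0) | c.d.0) :: —a→ u7, —a→ u9, —c→ u10, —d→ u9
  u4 = 0\{c,d} :: ∅
  u5 = a.0 :: —a→ u11
  u6 = b.(d.0 + a.0) | ((0 | 0 + a.0) | d.0) :: —a→ u8, —b→ u10, —d→ u12
  u7 = (d.0 + a.0) | (0 | c.d.0) :: —a→ u13, —c→ u14, —d→ u13
  u8 = b.(d.0 + a.0) | (0 | d.0) :: —b→ u14, —d→ u15
  u9 = 0 | ((0 | 0 + a.0) | c.d.0) :: —a→ u13, —c→ u16
  u10 = (d.0 + a.0) | ((0 | 0 + a.0) | d.0) :: —a→ u14, —a→ u16, —d→ u16, —d→ u17
  u11 = 0 :: ∅
  u12 = b.(d.0 + a.0) | ((0 | 0 + a.0) | 0) :: —a→ u15, —b→ u17
  u13 = 0 | (0 | c.d.0) :: —c→ u18
  u14 = (d.0 + a.0) | (0 | d.0) :: —a→ u18, —d→ u18, —d→ u19
  u15 = b.(d.0 + a.0) | (0 | 0) :: —b→ u19
  u16 = 0 | ((0 | 0 + a.0) | d.0) :: —a→ u18, —d→ u20
  u17 = (d.0 + a.0) | ((0 | 0 + a.0) | 0) :: —a→ u19, —a→ u20, —d→ u20
  u18 = 0 | (0 | d.0) :: —d→ u21
  u19 = (d.0 + a.0) | (0 | 0) :: —a→ u21, —d→ u21
  u20 = 0 | ((0 | 0 + a.0) | 0) :: —a→ u21
  u21 = 0 | (0 | 0) :: ∅
LTS(Q): 16 reachable states
  v0 = (d.0 + a.0) | ((0 | 0 + a.0) | c.d.0) + ((0 + 0)\{b,c,d} + a.(0 + 0) + (b.a.0 + (b.0)\{c,d})) :: —a→ v1, —a→ v2, —a→ v3, —b→ v4, —b→ v5, —c→ v6, —d→ v3
  v1 = (d.0 + a.0) | (0 | c.d.0) :: —a→ v7, —c→ v8, —d→ v7
  v2 = 0 + 0 :: ∅
  v3 = 0 | ((0 | 0 + a.0) | c.d.0) :: —a→ v7, —c→ v9
  v4 = 0\{c,d} :: ∅
  v5 = a.0 :: —a→ v10
  v6 = (d.0 + a.0) | ((0 | 0 + a.0) | d.0) :: —a→ v8, —a→ v9, —d→ v11, —d→ v9
  v7 = 0 | (0 | c.d.0) :: —c→ v12
  v8 = (d.0 + a.0) | (0 | d.0) :: —a→ v12, —d→ v12, —d→ v13
  v9 = 0 | ((0 | 0 + a.0) | d.0) :: —a→ v12, —d→ v14
  v10 = 0 :: ∅
  v11 = (d.0 + a.0) | ((0 | 0 + a.0) | 0) :: —a→ v13, —a→ v14, —d→ v14
  v12 = 0 | (0 | d.0) :: —d→ v15
  v13 = (d.0 + a.0) | (0 | 0) :: —a→ v15, —d→ v15
  v14 = 0 | ((0 | 0 + a.0) | 0) :: —a→ v15
  v15 = 0 | (0 | 0) :: ∅
Run σ = ⟨ab⟩ on P: start {u0}
  [1] a ⇒ {u1, u2}
  [2] b ⇒ {u7}
  ✓ P
Run σ = ⟨ab⟩ on Q: start {v0}
  [1] a ⇒ {v1, v2, v3}
  [2] b ⇒ no successor for Q

ab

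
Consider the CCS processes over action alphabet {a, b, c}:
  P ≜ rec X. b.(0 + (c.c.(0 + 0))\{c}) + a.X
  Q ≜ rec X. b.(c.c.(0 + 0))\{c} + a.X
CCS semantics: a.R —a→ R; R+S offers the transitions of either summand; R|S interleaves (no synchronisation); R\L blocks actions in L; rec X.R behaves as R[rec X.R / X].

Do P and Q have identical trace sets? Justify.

LTS(P): 2 reachable states
  p0 = rec X. b.(0 + (c.c.(0 + 0))\{c}) + a.X | --a--▸ p0, --b--▸ p1
  p1 = 0 + (c.c.(0 + 0))\{c} | ∅
LTS(Q): 2 reachable states
  q0 = rec X. b.(c.c.(0 + 0))\{c} + a.X | --a--▸ q0, --b--▸ q1
  q1 = (c.c.(0 + 0))\{c} | ∅
Coarsest stable partition (strong bisimilarity classes):
  B0 = {p0, q0}
  B1 = {p1, q1}
p0 ∈ B0, q0 ∈ B0 → same block
Bisimilar ⇒ trace-equivalent.

trace-equivalent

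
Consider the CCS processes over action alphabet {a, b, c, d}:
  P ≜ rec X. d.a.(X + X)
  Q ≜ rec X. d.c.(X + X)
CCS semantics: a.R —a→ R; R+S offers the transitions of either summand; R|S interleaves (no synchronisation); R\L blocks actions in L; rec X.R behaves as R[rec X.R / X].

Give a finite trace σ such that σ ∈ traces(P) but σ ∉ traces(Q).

Reachable graph of P (3 states):
  s0 = rec X. d.a.(X + X) → ··d··> s1
  s1 = a.((rec X. d.a.(X + X)) + (rec X. d.a.(X + X))) → ··a··> s2
  s2 = (rec X. d.a.(X + X)) + (rec X. d.a.(X + X)) → ··d··> s1
Reachable graph of Q (3 states):
  t0 = rec X. d.c.(X + X) → ··d··> t1
  t1 = c.((rec X. d.c.(X + X)) + (rec X. d.c.(X + X))) → ··c··> t2
  t2 = (rec X. d.c.(X + X)) + (rec X. d.c.(X + X)) → ··d··> t1
Run σ = ⟨da⟩ on P: start {s0}
  after d @ step 1: {s1}
  after a @ step 2: {s2}
  P completes σ.
Run σ = ⟨da⟩ on Q: start {t0}
  after d @ step 1: {t1}
  after a @ step 2: ∅ (Q stuck)

da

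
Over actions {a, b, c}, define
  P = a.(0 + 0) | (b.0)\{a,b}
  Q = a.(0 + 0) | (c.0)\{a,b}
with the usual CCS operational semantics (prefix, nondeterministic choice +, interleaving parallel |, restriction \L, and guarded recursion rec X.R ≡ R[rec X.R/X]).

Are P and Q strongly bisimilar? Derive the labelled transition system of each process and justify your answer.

P's transition system — 2 states:
  m0 = a.(0 + 0) | (b.0)\{a,b} → ··a··> m1
  m1 = (0 + 0) | (b.0)\{a,b} → (no moves)
Q's transition system — 4 states:
  n0 = a.(0 + 0) | (c.0)\{a,b} → ··a··> n1, ··c··> n2
  n1 = (0 + 0) | (c.0)\{a,b} → ··c··> n3
  n2 = a.(0 + 0) | 0\{a,b} → ··a··> n3
  n3 = (0 + 0) | 0\{a,b} → (no moves)
Bisimilarity quotient blocks:
  B0 = {m0, n2}
  B1 = {m1, n3}
  B2 = {n0}
  B3 = {n1}
m0 ∈ B0, n0 ∈ B2 → different blocks

not bisimilar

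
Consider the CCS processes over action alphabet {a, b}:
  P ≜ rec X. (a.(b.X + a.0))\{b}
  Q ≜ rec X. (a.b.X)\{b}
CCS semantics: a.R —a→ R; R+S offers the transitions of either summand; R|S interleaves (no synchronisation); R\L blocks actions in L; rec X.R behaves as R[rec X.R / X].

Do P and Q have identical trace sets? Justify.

trace-distinct — witness ⟨aa⟩

P's transition system — 3 states:
  m0 = rec X. (a.(b.X + a.0))\{b} :: --a--▸ m1
  m1 = (b.(rec X. (a.(b.X + a.0))\{b}) + a.0)\{b} :: --a--▸ m2
  m2 = 0\{b} :: ·
Q's transition system — 2 states:
  n0 = rec X. (a.b.X)\{b} :: --a--▸ n1
  n1 = (b.(rec X. (a.b.X)\{b}))\{b} :: ·
Run σ = ⟨aa⟩ on P: start {m0}
  [1] a ⇒ {m1}
  [2] a ⇒ {m2}
  — P admits the full trace.
Run σ = ⟨aa⟩ on Q: start {n0}
  [1] a ⇒ {n1}
  [2] a ⇒ ∅  — Q cannot continue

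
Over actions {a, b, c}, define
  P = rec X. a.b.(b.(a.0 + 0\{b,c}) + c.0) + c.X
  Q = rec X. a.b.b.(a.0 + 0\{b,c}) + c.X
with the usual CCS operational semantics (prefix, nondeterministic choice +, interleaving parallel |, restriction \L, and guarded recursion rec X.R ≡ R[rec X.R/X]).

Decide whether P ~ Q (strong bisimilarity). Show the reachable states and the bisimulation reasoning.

Reachable graph of P (5 states):
  u0 = rec X. a.b.(b.(a.0 + 0\{b,c}) + c.0) + c.X | =a=> u1, =c=> u0
  u1 = b.(b.(a.0 + 0\{b,c}) + c.0) | =b=> u2
  u2 = b.(a.0 + 0\{b,c}) + c.0 | =b=> u3, =c=> u4
  u3 = a.0 + 0\{b,c} | =a=> u4
  u4 = 0 | ∅
Reachable graph of Q (5 states):
  v0 = rec X. a.b.b.(a.0 + 0\{b,c}) + c.X | =a=> v1, =c=> v0
  v1 = b.b.(a.0 + 0\{b,c}) | =b=> v2
  v2 = b.(a.0 + 0\{b,c}) | =b=> v3
  v3 = a.0 + 0\{b,c} | =a=> v4
  v4 = 0 | ∅
Partition-refinement fixed point:
  B0 = {u0}
  B1 = {u1}
  B2 = {u2}
  B3 = {u3, v3}
  B4 = {u4, v4}
  B5 = {v0}
  B6 = {v1}
  B7 = {v2}
u0 ∈ B0, v0 ∈ B5 → different blocks

not bisimilar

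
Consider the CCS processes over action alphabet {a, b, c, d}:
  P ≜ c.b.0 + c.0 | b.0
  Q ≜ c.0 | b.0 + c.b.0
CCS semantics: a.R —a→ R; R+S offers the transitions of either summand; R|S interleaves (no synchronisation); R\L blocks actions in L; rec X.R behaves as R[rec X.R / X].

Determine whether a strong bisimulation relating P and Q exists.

bisimilar

LTS(P): 6 reachable states
  p0 = c.b.0 + c.0 | b.0 has moves —b→ p1, —c→ p2, —c→ p3
  p1 = c.0 | 0 has moves —c→ p4
  p2 = 0 | b.0 has moves —b→ p4
  p3 = b.0 has moves —b→ p5
  p4 = 0 | 0 has moves ∅
  p5 = 0 has moves ∅
LTS(Q): 6 reachable states
  q0 = c.0 | b.0 + c.b.0 has moves —b→ q1, —c→ q2, —c→ q3
  q1 = c.0 | 0 has moves —c→ q4
  q2 = 0 | b.0 has moves —b→ q4
  q3 = b.0 has moves —b→ q5
  q4 = 0 | 0 has moves ∅
  q5 = 0 has moves ∅
Partition-refinement fixed point:
  B0 = {p0, q0}
  B1 = {p2, p3, q2, q3}
  B2 = {p4, p5, q4, q5}
  B3 = {p1, q1}
p0 ∈ B0, q0 ∈ B0 → same block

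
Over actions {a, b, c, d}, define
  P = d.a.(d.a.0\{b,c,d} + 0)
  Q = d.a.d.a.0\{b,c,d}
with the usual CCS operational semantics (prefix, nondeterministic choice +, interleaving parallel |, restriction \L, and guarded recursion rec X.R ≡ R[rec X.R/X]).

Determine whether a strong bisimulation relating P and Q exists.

LTS(P): 5 reachable states
  s0 = d.a.(d.a.0\{b,c,d} + 0) has moves —d→ s1
  s1 = a.(d.a.0\{b,c,d} + 0) has moves —a→ s2
  s2 = d.a.0\{b,c,d} + 0 has moves —d→ s3
  s3 = a.0\{b,c,d} has moves —a→ s4
  s4 = 0\{b,c,d} has moves ·
LTS(Q): 5 reachable states
  t0 = d.a.d.a.0\{b,c,d} has moves —d→ t1
  t1 = a.d.a.0\{b,c,d} has moves —a→ t2
  t2 = d.a.0\{b,c,d} has moves —d→ t3
  t3 = a.0\{b,c,d} has moves —a→ t4
  t4 = 0\{b,c,d} has moves ·
Partition-refinement fixed point:
  B0 = {s0, t0}
  B1 = {s1, t1}
  B2 = {s2, t2}
  B3 = {s3, t3}
  B4 = {s4, t4}
s0 ∈ B0, t0 ∈ B0 → same block

P ~ Q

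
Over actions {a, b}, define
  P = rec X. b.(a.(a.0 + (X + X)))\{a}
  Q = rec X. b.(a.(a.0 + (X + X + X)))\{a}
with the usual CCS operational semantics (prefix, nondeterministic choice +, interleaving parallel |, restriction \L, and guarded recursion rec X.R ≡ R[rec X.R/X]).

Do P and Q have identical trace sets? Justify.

traces(P) = traces(Q)

LTS(P): 2 reachable states
  s0 = rec X. b.(a.(a.0 + (X + X)))\{a} :: —b→ s1
  s1 = (a.(a.0 + ((rec X. b.(a.(a.0 + (X + X)))\{a}) + (rec X. b.(a.(a.0 + (X + X)))\{a}))))\{a} :: deadlocked
LTS(Q): 2 reachable states
  t0 = rec X. b.(a.(a.0 + (X + X + X)))\{a} :: —b→ t1
  t1 = (a.(a.0 + ((rec X. b.(a.(a.0 + (X + X + X)))\{a}) + (rec X. b.(a.(a.0 + (X + X + X)))\{a}) + (rec X. b.(a.(a.0 + (X + X + X)))\{a}))))\{a} :: deadlocked
Bisimilarity quotient blocks:
  B0 = {s0, t0}
  B1 = {s1, t1}
s0 ∈ B0, t0 ∈ B0 → same block
Bisimilar ⇒ trace-equivalent.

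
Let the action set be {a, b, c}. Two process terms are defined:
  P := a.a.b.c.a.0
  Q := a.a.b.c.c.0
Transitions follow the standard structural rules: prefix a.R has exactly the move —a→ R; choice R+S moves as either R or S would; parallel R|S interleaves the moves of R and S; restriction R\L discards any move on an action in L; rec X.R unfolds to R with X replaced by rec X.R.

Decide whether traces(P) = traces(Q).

trace-distinct — witness ⟨aabca⟩

LTS(P): 6 reachable states
  p0 = a.a.b.c.a.0 ⊢ —a→ p1
  p1 = a.b.c.a.0 ⊢ —a→ p2
  p2 = b.c.a.0 ⊢ —b→ p3
  p3 = c.a.0 ⊢ —c→ p4
  p4 = a.0 ⊢ —a→ p5
  p5 = 0 ⊢ ·
LTS(Q): 6 reachable states
  q0 = a.a.b.c.c.0 ⊢ —a→ q1
  q1 = a.b.c.c.0 ⊢ —a→ q2
  q2 = b.c.c.0 ⊢ —b→ q3
  q3 = c.c.0 ⊢ —c→ q4
  q4 = c.0 ⊢ —c→ q5
  q5 = 0 ⊢ ·
Run σ = ⟨aabca⟩ on P: start {p0}
  after a @ step 1: {p1}
  after a @ step 2: {p2}
  after b @ step 3: {p3}
  after c @ step 4: {p4}
  after a @ step 5: {p5}
  — P admits the full trace.
Run σ = ⟨aabca⟩ on Q: start {q0}
  after a @ step 1: {q1}
  after a @ step 2: {q2}
  after b @ step 3: {q3}
  after c @ step 4: {q4}
  after a @ step 5: ∅ (Q stuck)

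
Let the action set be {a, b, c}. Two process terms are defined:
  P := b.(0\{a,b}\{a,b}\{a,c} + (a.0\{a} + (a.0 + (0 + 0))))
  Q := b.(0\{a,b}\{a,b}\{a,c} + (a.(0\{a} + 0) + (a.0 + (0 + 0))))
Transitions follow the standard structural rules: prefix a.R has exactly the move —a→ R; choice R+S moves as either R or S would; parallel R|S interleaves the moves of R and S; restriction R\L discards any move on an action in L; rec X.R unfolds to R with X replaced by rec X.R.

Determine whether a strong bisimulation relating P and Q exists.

P's transition system — 4 states:
  s0 = b.(0\{a,b}\{a,b}\{a,c} + (a.0\{a} + (a.0 + (0 + 0)))) ⊢ --b--▸ s1
  s1 = 0\{a,b}\{a,b}\{a,c} + (a.0\{a} + (a.0 + (0 + 0))) ⊢ --a--▸ s2, --a--▸ s3
  s2 = 0 ⊢ stopped
  s3 = 0\{a} ⊢ stopped
Q's transition system — 4 states:
  t0 = b.(0\{a,b}\{a,b}\{a,c} + (a.(0\{a} + 0) + (a.0 + (0 + 0)))) ⊢ --b--▸ t1
  t1 = 0\{a,b}\{a,b}\{a,c} + (a.(0\{a} + 0) + (a.0 + (0 + 0))) ⊢ --a--▸ t2, --a--▸ t3
  t2 = 0 ⊢ stopped
  t3 = 0\{a} + 0 ⊢ stopped
Bisimilarity quotient blocks:
  B0 = {s0, t0}
  B1 = {s1, t1}
  B2 = {s2, s3, t2, t3}
s0 ∈ B0, t0 ∈ B0 → same block

bisimilar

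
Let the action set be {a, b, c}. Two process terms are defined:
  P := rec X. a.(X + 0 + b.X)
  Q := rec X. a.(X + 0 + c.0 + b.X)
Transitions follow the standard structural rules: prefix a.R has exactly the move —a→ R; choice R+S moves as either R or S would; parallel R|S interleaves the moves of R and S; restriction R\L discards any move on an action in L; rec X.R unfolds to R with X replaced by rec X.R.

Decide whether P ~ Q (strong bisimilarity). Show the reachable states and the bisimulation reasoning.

NO

Reachable graph of P (2 states):
  s0 = rec X. a.(X + 0 + b.X) | -a-> s1
  s1 = (rec X. a.(X + 0 + b.X)) + 0 + b.(rec X. a.(X + 0 + b.X)) | -a-> s1, -b-> s0
Reachable graph of Q (3 states):
  t0 = rec X. a.(X + 0 + c.0 + b.X) | -a-> t1
  t1 = (rec X. a.(X + 0 + c.0 + b.X)) + 0 + c.0 + b.(rec X. a.(X + 0 + c.0 + b.X)) | -a-> t1, -b-> t0, -c-> t2
  t2 = 0 | deadlocked
Bisimilarity quotient blocks:
  B0 = {s0}
  B1 = {s1}
  B2 = {t0}
  B3 = {t1}
  B4 = {t2}
s0 ∈ B0, t0 ∈ B2 → different blocks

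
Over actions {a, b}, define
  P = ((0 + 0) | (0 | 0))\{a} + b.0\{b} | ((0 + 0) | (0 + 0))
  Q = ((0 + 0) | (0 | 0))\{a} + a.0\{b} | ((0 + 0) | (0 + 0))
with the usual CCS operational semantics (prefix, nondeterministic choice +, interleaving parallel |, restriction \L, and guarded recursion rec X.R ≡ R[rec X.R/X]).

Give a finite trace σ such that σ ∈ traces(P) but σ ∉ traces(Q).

b

P's transition system — 2 states:
  p0 = ((0 + 0) | (0 | 0))\{a} + b.0\{b} | ((0 + 0) | (0 + 0)) ⊢ =b=> p1
  p1 = 0\{b} | ((0 + 0) | (0 + 0)) ⊢ ∅
Q's transition system — 2 states:
  q0 = ((0 + 0) | (0 | 0))\{a} + a.0\{b} | ((0 + 0) | (0 + 0)) ⊢ =a=> q1
  q1 = 0\{b} | ((0 + 0) | (0 + 0)) ⊢ ∅
Trace ⟨b⟩ through P, begin at {p0}:
  [1] b ⇒ {p1}
  — P admits the full trace.
Trace ⟨b⟩ through Q, begin at {q0}:
  [1] b ⇒ ∅ (Q stuck)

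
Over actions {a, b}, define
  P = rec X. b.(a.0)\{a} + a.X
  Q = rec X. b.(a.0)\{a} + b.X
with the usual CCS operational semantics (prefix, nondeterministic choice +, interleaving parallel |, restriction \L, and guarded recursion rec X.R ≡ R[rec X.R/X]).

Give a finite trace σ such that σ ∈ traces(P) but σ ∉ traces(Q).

Reachable graph of P (2 states):
  m0 = rec X. b.(a.0)\{a} + a.X → -a-> m0, -b-> m1
  m1 = (a.0)\{a} → ∅
Reachable graph of Q (2 states):
  n0 = rec X. b.(a.0)\{a} + b.X → -b-> n0, -b-> n1
  n1 = (a.0)\{a} → ∅
Executing a from P (initial set {m0}):
  after a @ step 1: {m0}
  — P admits the full trace.
Executing a from Q (initial set {n0}):
  after a @ step 1: no successor for Q

a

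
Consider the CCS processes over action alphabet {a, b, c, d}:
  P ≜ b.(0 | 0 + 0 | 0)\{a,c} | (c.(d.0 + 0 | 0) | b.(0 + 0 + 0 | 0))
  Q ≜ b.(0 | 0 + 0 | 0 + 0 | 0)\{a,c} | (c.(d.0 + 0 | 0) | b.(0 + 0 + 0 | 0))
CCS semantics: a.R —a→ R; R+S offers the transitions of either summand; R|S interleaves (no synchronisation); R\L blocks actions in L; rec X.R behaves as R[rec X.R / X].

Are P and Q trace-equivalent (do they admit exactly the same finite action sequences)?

Reachable graph of P (12 states):
  s0 = b.(0 | 0 + 0 | 0)\{a,c} | (c.(d.0 + 0 | 0) | b.(0 + 0 + 0 | 0)) :: ··b··> s1, ··b··> s2, ··c··> s3
  s1 = (0 | 0 + 0 | 0)\{a,c} | (c.(d.0 + 0 | 0) | b.(0 + 0 + 0 | 0)) :: ··b··> s4, ··c··> s5
  s2 = b.(0 | 0 + 0 | 0)\{a,c} | (c.(d.0 + 0 | 0) | (0 + 0 + 0 | 0)) :: ··b··> s4, ··c··> s6
  s3 = b.(0 | 0 + 0 | 0)\{a,c} | ((d.0 + 0 | 0) | b.(0 + 0 + 0 | 0)) :: ··b··> s5, ··b··> s6, ··d··> s7
  s4 = (0 | 0 + 0 | 0)\{a,c} | (c.(d.0 + 0 | 0) | (0 + 0 + 0 | 0)) :: ··c··> s8
  s5 = (0 | 0 + 0 | 0)\{a,c} | ((d.0 + 0 | 0) | b.(0 + 0 + 0 | 0)) :: ··b··> s8, ··d··> s9
  s6 = b.(0 | 0 + 0 | 0)\{a,c} | ((d.0 + 0 | 0) | (0 + 0 + 0 | 0)) :: ··b··> s8, ··d··> s10
  s7 = b.(0 | 0 + 0 | 0)\{a,c} | (0 | b.(0 + 0 + 0 | 0)) :: ··b··> s10, ··b··> s9
  s8 = (0 | 0 + 0 | 0)\{a,c} | ((d.0 + 0 | 0) | (0 + 0 + 0 | 0)) :: ··d··> s11
  s9 = (0 | 0 + 0 | 0)\{a,c} | (0 | b.(0 + 0 + 0 | 0)) :: ··b··> s11
  s10 = b.(0 | 0 + 0 | 0)\{a,c} | (0 | (0 + 0 + 0 | 0)) :: ··b··> s11
  s11 = (0 | 0 + 0 | 0)\{a,c} | (0 | (0 + 0 + 0 | 0)) :: ∅
Reachable graph of Q (12 states):
  t0 = b.(0 | 0 + 0 | 0 + 0 | 0)\{a,c} | (c.(d.0 + 0 | 0) | b.(0 + 0 + 0 | 0)) :: ··b··> t1, ··b··> t2, ··c··> t3
  t1 = (0 | 0 + 0 | 0 + 0 | 0)\{a,c} | (c.(d.0 + 0 | 0) | b.(0 + 0 + 0 | 0)) :: ··b··> t4, ··c··> t5
  t2 = b.(0 | 0 + 0 | 0 + 0 | 0)\{a,c} | (c.(d.0 + 0 | 0) | (0 + 0 + 0 | 0)) :: ··b··> t4, ··c··> t6
  t3 = b.(0 | 0 + 0 | 0 + 0 | 0)\{a,c} | ((d.0 + 0 | 0) | b.(0 + 0 + 0 | 0)) :: ··b··> t5, ··b··> t6, ··d··> t7
  t4 = (0 | 0 + 0 | 0 + 0 | 0)\{a,c} | (c.(d.0 + 0 | 0) | (0 + 0 + 0 | 0)) :: ··c··> t8
  t5 = (0 | 0 + 0 | 0 + 0 | 0)\{a,c} | ((d.0 + 0 | 0) | b.(0 + 0 + 0 | 0)) :: ··b··> t8, ··d··> t9
  t6 = b.(0 | 0 + 0 | 0 + 0 | 0)\{a,c} | ((d.0 + 0 | 0) | (0 + 0 + 0 | 0)) :: ··b··> t8, ··d··> t10
  t7 = b.(0 | 0 + 0 | 0 + 0 | 0)\{a,c} | (0 | b.(0 + 0 + 0 | 0)) :: ··b··> t10, ··b··> t9
  t8 = (0 | 0 + 0 | 0 + 0 | 0)\{a,c} | ((d.0 + 0 | 0) | (0 + 0 + 0 | 0)) :: ··d··> t11
  t9 = (0 | 0 + 0 | 0 + 0 | 0)\{a,c} | (0 | b.(0 + 0 + 0 | 0)) :: ··b··> t11
  t10 = b.(0 | 0 + 0 | 0 + 0 | 0)\{a,c} | (0 | (0 + 0 + 0 | 0)) :: ··b··> t11
  t11 = (0 | 0 + 0 | 0 + 0 | 0)\{a,c} | (0 | (0 + 0 + 0 | 0)) :: ∅
Partition-refinement fixed point:
  B0 = {s0, t0}
  B1 = {s3, t3}
  B2 = {s7, t7}
  B3 = {s10, s9, t10, t9}
  B4 = {s11, t11}
  B5 = {s5, s6, t5, t6}
  B6 = {s8, t8}
  B7 = {s1, s2, t1, t2}
  B8 = {s4, t4}
s0 ∈ B0, t0 ∈ B0 → same block
Bisimilar ⇒ trace-equivalent.

trace-equivalent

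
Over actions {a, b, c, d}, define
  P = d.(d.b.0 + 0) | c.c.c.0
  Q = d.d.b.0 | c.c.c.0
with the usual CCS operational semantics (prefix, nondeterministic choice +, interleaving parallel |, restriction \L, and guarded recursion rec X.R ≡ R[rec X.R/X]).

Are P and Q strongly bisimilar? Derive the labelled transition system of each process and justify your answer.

Reachable graph of P (16 states):
  m0 = d.(d.b.0 + 0) | c.c.c.0 :: --c--▸ m1, --d--▸ m2
  m1 = d.(d.b.0 + 0) | c.c.0 :: --c--▸ m3, --d--▸ m4
  m2 = (d.b.0 + 0) | c.c.c.0 :: --c--▸ m4, --d--▸ m5
  m3 = d.(d.b.0 + 0) | c.0 :: --c--▸ m6, --d--▸ m7
  m4 = (d.b.0 + 0) | c.c.0 :: --c--▸ m7, --d--▸ m8
  m5 = b.0 | c.c.c.0 :: --b--▸ m9, --c--▸ m8
  m6 = d.(d.b.0 + 0) | 0 :: --d--▸ m10
  m7 = (d.b.0 + 0) | c.0 :: --c--▸ m10, --d--▸ m11
  m8 = b.0 | c.c.0 :: --b--▸ m12, --c--▸ m11
  m9 = 0 | c.c.c.0 :: --c--▸ m12
  m10 = (d.b.0 + 0) | 0 :: --d--▸ m13
  m11 = b.0 | c.0 :: --b--▸ m14, --c--▸ m13
  m12 = 0 | c.c.0 :: --c--▸ m14
  m13 = b.0 | 0 :: --b--▸ m15
  m14 = 0 | c.0 :: --c--▸ m15
  m15 = 0 | 0 :: (no moves)
Reachable graph of Q (16 states):
  n0 = d.d.b.0 | c.c.c.0 :: --c--▸ n1, --d--▸ n2
  n1 = d.d.b.0 | c.c.0 :: --c--▸ n3, --d--▸ n4
  n2 = d.b.0 | c.c.c.0 :: --c--▸ n4, --d--▸ n5
  n3 = d.d.b.0 | c.0 :: --c--▸ n6, --d--▸ n7
  n4 = d.b.0 | c.c.0 :: --c--▸ n7, --d--▸ n8
  n5 = b.0 | c.c.c.0 :: --b--▸ n9, --c--▸ n8
  n6 = d.d.b.0 | 0 :: --d--▸ n10
  n7 = d.b.0 | c.0 :: --c--▸ n10, --d--▸ n11
  n8 = b.0 | c.c.0 :: --b--▸ n12, --c--▸ n11
  n9 = 0 | c.c.c.0 :: --c--▸ n12
  n10 = d.b.0 | 0 :: --d--▸ n13
  n11 = b.0 | c.0 :: --b--▸ n14, --c--▸ n13
  n12 = 0 | c.c.0 :: --c--▸ n14
  n13 = b.0 | 0 :: --b--▸ n15
  n14 = 0 | c.0 :: --c--▸ n15
  n15 = 0 | 0 :: (no moves)
Bisimilarity quotient blocks:
  B0 = {m0, n0}
  B1 = {m2, n2}
  B2 = {m5, n5}
  B3 = {m8, n8}
  B4 = {m11, n11}
  B5 = {m14, n14}
  B6 = {m15, n15}
  B7 = {m13, n13}
  B8 = {m12, n12}
  B9 = {m9, n9}
  B10 = {m4, n4}
  B11 = {m7, n7}
  B12 = {m10, n10}
  B13 = {m1, n1}
  B14 = {m3, n3}
  B15 = {m6, n6}
m0 ∈ B0, n0 ∈ B0 → same block

P ~ Q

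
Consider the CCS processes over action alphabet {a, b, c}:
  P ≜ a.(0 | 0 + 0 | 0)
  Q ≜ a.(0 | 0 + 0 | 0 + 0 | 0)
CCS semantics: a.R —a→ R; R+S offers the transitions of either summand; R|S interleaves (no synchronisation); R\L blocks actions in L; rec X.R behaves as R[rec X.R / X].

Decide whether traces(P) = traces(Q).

P's transition system — 2 states:
  m0 = a.(0 | 0 + 0 | 0) → -a-> m1
  m1 = 0 | 0 + 0 | 0 → (no moves)
Q's transition system — 2 states:
  n0 = a.(0 | 0 + 0 | 0 + 0 | 0) → -a-> n1
  n1 = 0 | 0 + 0 | 0 + 0 | 0 → (no moves)
Coarsest stable partition (strong bisimilarity classes):
  B0 = {m0, n0}
  B1 = {m1, n1}
m0 ∈ B0, n0 ∈ B0 → same block
Bisimilar ⇒ trace-equivalent.

YES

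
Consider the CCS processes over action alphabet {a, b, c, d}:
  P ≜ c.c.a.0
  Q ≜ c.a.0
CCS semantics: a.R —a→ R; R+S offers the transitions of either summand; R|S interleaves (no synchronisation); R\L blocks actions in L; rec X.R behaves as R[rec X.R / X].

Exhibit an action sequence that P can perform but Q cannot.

cc

LTS(P): 4 reachable states
  s0 = c.c.a.0 → --c--▸ s1
  s1 = c.a.0 → --c--▸ s2
  s2 = a.0 → --a--▸ s3
  s3 = 0 → (no moves)
LTS(Q): 3 reachable states
  t0 = c.a.0 → --c--▸ t1
  t1 = a.0 → --a--▸ t2
  t2 = 0 → (no moves)
Trace ⟨cc⟩ through P, begin at {s0}:
  after c @ step 1: {s1}
  after c @ step 2: {s2}
  — P admits the full trace.
Trace ⟨cc⟩ through Q, begin at {t0}:
  after c @ step 1: {t1}
  after c @ step 2: no successor for Q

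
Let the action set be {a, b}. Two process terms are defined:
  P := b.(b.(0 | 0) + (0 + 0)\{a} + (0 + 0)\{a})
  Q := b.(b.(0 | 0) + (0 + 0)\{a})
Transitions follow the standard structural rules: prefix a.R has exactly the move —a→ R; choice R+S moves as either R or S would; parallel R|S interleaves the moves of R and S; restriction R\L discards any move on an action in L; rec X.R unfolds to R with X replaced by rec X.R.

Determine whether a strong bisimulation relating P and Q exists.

Reachable graph of P (3 states):
  m0 = b.(b.(0 | 0) + (0 + 0)\{a} + (0 + 0)\{a}) → —b→ m1
  m1 = b.(0 | 0) + (0 + 0)\{a} + (0 + 0)\{a} → —b→ m2
  m2 = 0 | 0 → (no moves)
Reachable graph of Q (3 states):
  n0 = b.(b.(0 | 0) + (0 + 0)\{a}) → —b→ n1
  n1 = b.(0 | 0) + (0 + 0)\{a} → —b→ n2
  n2 = 0 | 0 → (no moves)
Bisimilarity quotient blocks:
  B0 = {m0, n0}
  B1 = {m1, n1}
  B2 = {m2, n2}
m0 ∈ B0, n0 ∈ B0 → same block

P ~ Q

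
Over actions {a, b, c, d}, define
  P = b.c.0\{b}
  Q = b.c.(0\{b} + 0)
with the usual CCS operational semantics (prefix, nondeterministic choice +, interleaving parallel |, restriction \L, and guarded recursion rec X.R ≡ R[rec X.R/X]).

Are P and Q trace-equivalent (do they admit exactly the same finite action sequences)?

P's transition system — 3 states:
  s0 = b.c.0\{b} → -b-> s1
  s1 = c.0\{b} → -c-> s2
  s2 = 0\{b} → (no moves)
Q's transition system — 3 states:
  t0 = b.c.(0\{b} + 0) → -b-> t1
  t1 = c.(0\{b} + 0) → -c-> t2
  t2 = 0\{b} + 0 → (no moves)
Coarsest stable partition (strong bisimilarity classes):
  B0 = {s0, t0}
  B1 = {s1, t1}
  B2 = {s2, t2}
s0 ∈ B0, t0 ∈ B0 → same block
Bisimilar ⇒ trace-equivalent.

trace-equivalent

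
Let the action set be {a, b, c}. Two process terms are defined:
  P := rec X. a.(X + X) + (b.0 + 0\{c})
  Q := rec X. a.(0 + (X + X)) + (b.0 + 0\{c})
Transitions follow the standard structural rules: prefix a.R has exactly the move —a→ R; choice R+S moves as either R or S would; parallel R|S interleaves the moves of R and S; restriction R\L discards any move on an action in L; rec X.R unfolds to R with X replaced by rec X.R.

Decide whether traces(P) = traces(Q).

traces(P) = traces(Q)

LTS(P): 3 reachable states
  u0 = rec X. a.(X + X) + (b.0 + 0\{c}) | -a-> u1, -b-> u2
  u1 = (rec X. a.(X + X) + (b.0 + 0\{c})) + (rec X. a.(X + X) + (b.0 + 0\{c})) | -a-> u1, -b-> u2
  u2 = 0 | ·
LTS(Q): 3 reachable states
  v0 = rec X. a.(0 + (X + X)) + (b.0 + 0\{c}) | -a-> v1, -b-> v2
  v1 = 0 + ((rec X. a.(0 + (X + X)) + (b.0 + 0\{c})) + (rec X. a.(0 + (X + X)) + (b.0 + 0\{c}))) | -a-> v1, -b-> v2
  v2 = 0 | ·
Bisimilarity quotient blocks:
  B0 = {u0, u1, v0, v1}
  B1 = {u2, v2}
u0 ∈ B0, v0 ∈ B0 → same block
Bisimilar ⇒ trace-equivalent.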